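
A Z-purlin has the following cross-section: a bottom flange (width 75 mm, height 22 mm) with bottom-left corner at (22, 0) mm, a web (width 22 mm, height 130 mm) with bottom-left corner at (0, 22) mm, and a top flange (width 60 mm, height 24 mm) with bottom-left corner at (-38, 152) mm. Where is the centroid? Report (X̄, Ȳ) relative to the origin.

bottom flange: A = 75 × 22 = 1650.00, centroid at (59.50, 11.00).
web: A = 22 × 130 = 2860.00, centroid at (11.00, 87.00).
top flange: A = 60 × 24 = 1440.00, centroid at (-8.00, 164.00).
ΣA = 5950.00 mm²
ΣAX̄ = (1650.00)(59.50) + (2860.00)(11.00) + (1440.00)(-8.00) = 118115.00 mm³
ΣAȲ = (1650.00)(11.00) + (2860.00)(87.00) + (1440.00)(164.00) = 503130.00 mm³
X̄ = 118115.00 / 5950.00 = 19.85 mm
Ȳ = 503130.00 / 5950.00 = 84.56 mm

X̄ = 19.85 mm, Ȳ = 84.56 mm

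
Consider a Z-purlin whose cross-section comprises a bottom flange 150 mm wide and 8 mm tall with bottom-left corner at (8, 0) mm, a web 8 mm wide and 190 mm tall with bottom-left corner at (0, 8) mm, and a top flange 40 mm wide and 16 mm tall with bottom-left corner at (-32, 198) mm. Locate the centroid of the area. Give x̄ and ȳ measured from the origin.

x̄ = 29.17 mm, ȳ = 87.26 mm

Part | A | x̄ᵢ | ȳᵢ | A·x̄ᵢ | A·ȳᵢ
bottom flange | 1200.00 | 83.00 | 4.00 | 99600.00 | 4800.00
web | 1520.00 | 4.00 | 103.00 | 6080.00 | 156560.00
top flange | 640.00 | -12.00 | 206.00 | -7680.00 | 131840.00
Σ | 3360.00 |  |  | 98000.00 | 293200.00
x̄ = 98000.00 / 3360.00 = 29.17 mm
ȳ = 293200.00 / 3360.00 = 87.26 mm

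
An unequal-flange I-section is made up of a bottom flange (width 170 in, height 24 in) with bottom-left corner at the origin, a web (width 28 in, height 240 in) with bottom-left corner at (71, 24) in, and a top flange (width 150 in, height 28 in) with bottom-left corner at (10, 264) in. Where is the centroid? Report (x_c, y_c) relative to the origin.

bottom flange: A = 170 × 24 = 4080.00, centroid at (85.00, 12.00).
web: A = 28 × 240 = 6720.00, centroid at (85.00, 144.00).
top flange: A = 150 × 28 = 4200.00, centroid at (85.00, 278.00).
ΣA = 15000.00 in²
ΣAx_c = (4080.00)(85.00) + (6720.00)(85.00) + (4200.00)(85.00) = 1275000.00 in³
ΣAy_c = (4080.00)(12.00) + (6720.00)(144.00) + (4200.00)(278.00) = 2184240.00 in³
x_c = 1275000.00 / 15000.00 = 85.00 in
y_c = 2184240.00 / 15000.00 = 145.62 in

x_c = 85.00 in, y_c = 145.62 in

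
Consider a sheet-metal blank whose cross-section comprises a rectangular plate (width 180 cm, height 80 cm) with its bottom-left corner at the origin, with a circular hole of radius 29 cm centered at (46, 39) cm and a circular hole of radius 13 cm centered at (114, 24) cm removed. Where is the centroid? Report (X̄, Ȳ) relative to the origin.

X̄ = 99.22 cm, Ȳ = 40.99 cm

plate: A = 180 × 80 = 14400.00, centroid at (90.00, 40.00).
hole 1: A = −π·29² = -2642.08, centroid at (46.00, 39.00).
hole 2: A = −π·13² = -530.93, centroid at (114.00, 24.00).
ΣA = 11226.99 cm², ΣAX̄ = 1113938.42 cm³, ΣAȲ = 460216.60 cm³.
X̄ = 1113938.42/11226.99 = 99.22 cm; Ȳ = 460216.60/11226.99 = 40.99 cm.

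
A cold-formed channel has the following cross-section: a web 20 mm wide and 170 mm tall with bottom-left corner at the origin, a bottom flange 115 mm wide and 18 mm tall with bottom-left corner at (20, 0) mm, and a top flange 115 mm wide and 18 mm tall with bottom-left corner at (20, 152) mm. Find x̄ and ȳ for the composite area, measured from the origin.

Part | A | x̄ᵢ | ȳᵢ | A·x̄ᵢ | A·ȳᵢ
web | 3400.00 | 10.00 | 85.00 | 34000.00 | 289000.00
bottom flange | 2070.00 | 77.50 | 9.00 | 160425.00 | 18630.00
top flange | 2070.00 | 77.50 | 161.00 | 160425.00 | 333270.00
Σ | 7540.00 |  |  | 354850.00 | 640900.00
x̄ = 354850.00 / 7540.00 = 47.06 mm
ȳ = 640900.00 / 7540.00 = 85.00 mm

x̄ = 47.06 mm, ȳ = 85.00 mm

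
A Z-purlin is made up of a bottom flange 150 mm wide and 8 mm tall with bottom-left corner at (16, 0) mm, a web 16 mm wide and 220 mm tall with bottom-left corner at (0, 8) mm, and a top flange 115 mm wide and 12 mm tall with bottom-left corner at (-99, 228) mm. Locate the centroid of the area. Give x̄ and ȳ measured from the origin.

bottom flange: A = 150 × 8 = 1200.00, centroid at (91.00, 4.00).
web: A = 16 × 220 = 3520.00, centroid at (8.00, 118.00).
top flange: A = 115 × 12 = 1380.00, centroid at (-41.50, 234.00).
ΣA = 6100.00 mm², ΣAx̄ = 80090.00 mm³, ΣAȳ = 743080.00 mm³.
x̄ = 80090.00/6100.00 = 13.13 mm; ȳ = 743080.00/6100.00 = 121.82 mm.

x̄ = 13.13 mm, ȳ = 121.82 mm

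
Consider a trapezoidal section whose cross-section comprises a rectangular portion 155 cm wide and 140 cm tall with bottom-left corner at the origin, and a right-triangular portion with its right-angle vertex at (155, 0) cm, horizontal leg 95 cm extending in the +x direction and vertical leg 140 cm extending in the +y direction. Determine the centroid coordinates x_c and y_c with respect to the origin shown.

x_c = 103.11 cm, y_c = 64.53 cm

rectangular portion: A = 155 × 140 = 21700.00, centroid at (77.50, 70.00).
triangular portion: A = ½·95·140 = 6650.00, centroid at (186.67, 46.67).
ΣA = 28350.00 cm²
ΣAx_c = (21700.00)(77.50) + (6650.00)(186.67) = 2923083.33 cm³
ΣAy_c = (21700.00)(70.00) + (6650.00)(46.67) = 1829333.33 cm³
x_c = 2923083.33 / 28350.00 = 103.11 cm
y_c = 1829333.33 / 28350.00 = 64.53 cm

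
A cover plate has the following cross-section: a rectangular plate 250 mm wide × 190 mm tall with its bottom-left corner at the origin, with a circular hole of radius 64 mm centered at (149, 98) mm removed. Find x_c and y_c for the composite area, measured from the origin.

x_c = 116.08 mm, y_c = 93.89 mm

plate: A = 250 × 190 = 47500.00, centroid at (125.00, 95.00).
hole: A = −π·64² = -12867.96, centroid at (149.00, 98.00).
ΣA = 34632.04 mm², ΣAx_c = 4020173.44 mm³, ΣAy_c = 3251439.58 mm³.
x_c = 4020173.44/34632.04 = 116.08 mm; y_c = 3251439.58/34632.04 = 93.89 mm.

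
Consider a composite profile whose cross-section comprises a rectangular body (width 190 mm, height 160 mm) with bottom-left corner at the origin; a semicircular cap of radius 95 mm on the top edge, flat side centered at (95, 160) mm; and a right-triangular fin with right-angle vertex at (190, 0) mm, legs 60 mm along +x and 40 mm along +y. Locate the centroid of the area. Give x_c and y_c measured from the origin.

rectangular body: A = 190 × 160 = 30400.00, centroid at (95.00, 80.00).
semicircular top: A = ½π·95² = 14176.44, centroid at (95.00, 200.32).
triangular fin: A = ½·60·40 = 1200.00, centroid at (210.00, 13.33).
ΣA = 45776.44 mm², ΣAx_c = 4486761.50 mm³, ΣAy_c = 5287813.23 mm³.
x_c = 4486761.50/45776.44 = 98.01 mm; y_c = 5287813.23/45776.44 = 115.51 mm.

x_c = 98.01 mm, y_c = 115.51 mm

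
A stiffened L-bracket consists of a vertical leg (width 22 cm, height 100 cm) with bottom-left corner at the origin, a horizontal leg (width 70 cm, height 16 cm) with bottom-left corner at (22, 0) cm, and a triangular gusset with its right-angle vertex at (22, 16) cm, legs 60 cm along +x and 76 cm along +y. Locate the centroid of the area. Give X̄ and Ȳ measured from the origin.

vertical leg: A = 22 × 100 = 2200.00, centroid at (11.00, 50.00).
horizontal leg: A = 70 × 16 = 1120.00, centroid at (57.00, 8.00).
gusset: A = ½·60·76 = 2280.00, centroid at (42.00, 41.33).
ΣA = 5600.00 cm²
ΣAX̄ = (2200.00)(11.00) + (1120.00)(57.00) + (2280.00)(42.00) = 183800.00 cm³
ΣAȲ = (2200.00)(50.00) + (1120.00)(8.00) + (2280.00)(41.33) = 213200.00 cm³
X̄ = 183800.00 / 5600.00 = 32.82 cm
Ȳ = 213200.00 / 5600.00 = 38.07 cm

X̄ = 32.82 cm, Ȳ = 38.07 cm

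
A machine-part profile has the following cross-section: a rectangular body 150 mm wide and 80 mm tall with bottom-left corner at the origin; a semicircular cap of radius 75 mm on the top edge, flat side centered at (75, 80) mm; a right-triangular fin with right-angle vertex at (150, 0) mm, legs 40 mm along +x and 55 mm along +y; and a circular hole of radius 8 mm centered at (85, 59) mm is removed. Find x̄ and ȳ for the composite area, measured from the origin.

Part | A | x̄ᵢ | ȳᵢ | A·x̄ᵢ | A·ȳᵢ
rectangular body | 12000.00 | 75.00 | 40.00 | 900000.00 | 480000.00
semicircular top | 8835.73 | 75.00 | 111.83 | 662679.70 | 988108.35
triangular fin | 1100.00 | 163.33 | 18.33 | 179666.67 | 20166.67
hole | -201.06 | 85.00 | 59.00 | -17090.26 | -11862.65
Σ | 21734.67 |  |  | 1725256.10 | 1476412.36
x̄ = 1725256.10 / 21734.67 = 79.38 mm
ȳ = 1476412.36 / 21734.67 = 67.93 mm

x̄ = 79.38 mm, ȳ = 67.93 mm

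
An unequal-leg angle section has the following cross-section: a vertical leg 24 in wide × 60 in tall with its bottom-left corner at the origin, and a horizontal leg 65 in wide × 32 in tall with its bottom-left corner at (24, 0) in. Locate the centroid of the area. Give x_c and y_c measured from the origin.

x_c = 38.30 in, y_c = 21.73 in

Part | A | x̄ᵢ | ȳᵢ | A·x̄ᵢ | A·ȳᵢ
vertical leg | 1440.00 | 12.00 | 30.00 | 17280.00 | 43200.00
horizontal leg | 2080.00 | 56.50 | 16.00 | 117520.00 | 33280.00
Σ | 3520.00 |  |  | 134800.00 | 76480.00
x_c = 134800.00 / 3520.00 = 38.30 in
y_c = 76480.00 / 3520.00 = 21.73 in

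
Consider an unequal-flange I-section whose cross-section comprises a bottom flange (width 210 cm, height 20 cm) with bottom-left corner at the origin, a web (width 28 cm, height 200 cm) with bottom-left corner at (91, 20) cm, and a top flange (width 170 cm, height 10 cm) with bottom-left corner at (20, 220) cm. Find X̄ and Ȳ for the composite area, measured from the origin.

Part | A | x̄ᵢ | ȳᵢ | A·x̄ᵢ | A·ȳᵢ
bottom flange | 4200.00 | 105.00 | 10.00 | 441000.00 | 42000.00
web | 5600.00 | 105.00 | 120.00 | 588000.00 | 672000.00
top flange | 1700.00 | 105.00 | 225.00 | 178500.00 | 382500.00
Σ | 11500.00 |  |  | 1207500.00 | 1096500.00
X̄ = 1207500.00 / 11500.00 = 105.00 cm
Ȳ = 1096500.00 / 11500.00 = 95.35 cm

X̄ = 105.00 cm, Ȳ = 95.35 cm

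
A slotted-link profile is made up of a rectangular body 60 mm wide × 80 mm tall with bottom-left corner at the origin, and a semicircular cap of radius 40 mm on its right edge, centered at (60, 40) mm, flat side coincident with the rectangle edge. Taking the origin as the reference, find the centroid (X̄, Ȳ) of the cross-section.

X̄ = 46.14 mm, Ȳ = 40.00 mm

rectangular body: A = 60 × 80 = 4800.00, centroid at (30.00, 40.00).
semicircular end: A = ½π·40² = 2513.27, centroid at (76.98, 40.00).
ΣA = 7313.27 mm², ΣAX̄ = 337463.11 mm³, ΣAȲ = 292530.96 mm³.
X̄ = 337463.11/7313.27 = 46.14 mm; Ȳ = 292530.96/7313.27 = 40.00 mm.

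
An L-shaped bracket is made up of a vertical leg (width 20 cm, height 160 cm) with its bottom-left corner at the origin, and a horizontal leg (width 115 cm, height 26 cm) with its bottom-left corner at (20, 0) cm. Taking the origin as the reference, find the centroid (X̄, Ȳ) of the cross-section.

vertical leg: A = 20 × 160 = 3200.00, centroid at (10.00, 80.00).
horizontal leg: A = 115 × 26 = 2990.00, centroid at (77.50, 13.00).
ΣA = 6190.00 cm²
ΣAX̄ = (3200.00)(10.00) + (2990.00)(77.50) = 263725.00 cm³
ΣAȲ = (3200.00)(80.00) + (2990.00)(13.00) = 294870.00 cm³
X̄ = 263725.00 / 6190.00 = 42.61 cm
Ȳ = 294870.00 / 6190.00 = 47.64 cm

X̄ = 42.61 cm, Ȳ = 47.64 cm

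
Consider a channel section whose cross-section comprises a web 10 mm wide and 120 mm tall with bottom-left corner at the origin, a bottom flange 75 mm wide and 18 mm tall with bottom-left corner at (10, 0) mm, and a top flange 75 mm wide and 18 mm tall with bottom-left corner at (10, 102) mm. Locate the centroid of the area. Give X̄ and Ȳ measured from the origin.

web: A = 10 × 120 = 1200.00, centroid at (5.00, 60.00).
bottom flange: A = 75 × 18 = 1350.00, centroid at (47.50, 9.00).
top flange: A = 75 × 18 = 1350.00, centroid at (47.50, 111.00).
ΣA = 3900.00 mm²
ΣAX̄ = (1200.00)(5.00) + (1350.00)(47.50) + (1350.00)(47.50) = 134250.00 mm³
ΣAȲ = (1200.00)(60.00) + (1350.00)(9.00) + (1350.00)(111.00) = 234000.00 mm³
X̄ = 134250.00 / 3900.00 = 34.42 mm
Ȳ = 234000.00 / 3900.00 = 60.00 mm

X̄ = 34.42 mm, Ȳ = 60.00 mm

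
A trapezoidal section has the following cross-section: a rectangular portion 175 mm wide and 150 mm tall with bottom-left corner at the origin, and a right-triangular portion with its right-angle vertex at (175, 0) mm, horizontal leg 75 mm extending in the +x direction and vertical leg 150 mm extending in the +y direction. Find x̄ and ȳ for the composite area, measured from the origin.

rectangular portion: A = 175 × 150 = 26250.00, centroid at (87.50, 75.00).
triangular portion: A = ½·75·150 = 5625.00, centroid at (200.00, 50.00).
ΣA = 31875.00 mm², ΣAx̄ = 3421875.00 mm³, ΣAȳ = 2250000.00 mm³.
x̄ = 3421875.00/31875.00 = 107.35 mm; ȳ = 2250000.00/31875.00 = 70.59 mm.

x̄ = 107.35 mm, ȳ = 70.59 mm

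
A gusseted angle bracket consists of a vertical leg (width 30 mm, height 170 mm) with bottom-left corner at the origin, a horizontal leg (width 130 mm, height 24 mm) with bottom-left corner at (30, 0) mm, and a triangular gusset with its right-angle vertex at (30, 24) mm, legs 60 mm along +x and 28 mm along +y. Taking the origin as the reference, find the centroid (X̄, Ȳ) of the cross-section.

X̄ = 45.79 mm, Ȳ = 55.07 mm

Part | A | x̄ᵢ | ȳᵢ | A·x̄ᵢ | A·ȳᵢ
vertical leg | 5100.00 | 15.00 | 85.00 | 76500.00 | 433500.00
horizontal leg | 3120.00 | 95.00 | 12.00 | 296400.00 | 37440.00
gusset | 840.00 | 50.00 | 33.33 | 42000.00 | 28000.00
Σ | 9060.00 |  |  | 414900.00 | 498940.00
X̄ = 414900.00 / 9060.00 = 45.79 mm
Ȳ = 498940.00 / 9060.00 = 55.07 mm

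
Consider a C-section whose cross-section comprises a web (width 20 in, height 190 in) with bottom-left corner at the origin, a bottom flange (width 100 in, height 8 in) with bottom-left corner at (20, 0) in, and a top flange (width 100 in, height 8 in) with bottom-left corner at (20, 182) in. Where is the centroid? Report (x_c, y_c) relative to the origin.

web: A = 20 × 190 = 3800.00, centroid at (10.00, 95.00).
bottom flange: A = 100 × 8 = 800.00, centroid at (70.00, 4.00).
top flange: A = 100 × 8 = 800.00, centroid at (70.00, 186.00).
ΣA = 5400.00 in²
ΣAx_c = (3800.00)(10.00) + (800.00)(70.00) + (800.00)(70.00) = 150000.00 in³
ΣAy_c = (3800.00)(95.00) + (800.00)(4.00) + (800.00)(186.00) = 513000.00 in³
x_c = 150000.00 / 5400.00 = 27.78 in
y_c = 513000.00 / 5400.00 = 95.00 in

x_c = 27.78 in, y_c = 95.00 in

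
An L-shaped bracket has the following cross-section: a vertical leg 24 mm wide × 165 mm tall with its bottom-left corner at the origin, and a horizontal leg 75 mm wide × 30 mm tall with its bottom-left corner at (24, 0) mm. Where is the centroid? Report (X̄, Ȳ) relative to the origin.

X̄ = 29.93 mm, Ȳ = 58.04 mm

vertical leg: A = 24 × 165 = 3960.00, centroid at (12.00, 82.50).
horizontal leg: A = 75 × 30 = 2250.00, centroid at (61.50, 15.00).
ΣA = 6210.00 mm², ΣAX̄ = 185895.00 mm³, ΣAȲ = 360450.00 mm³.
X̄ = 185895.00/6210.00 = 29.93 mm; Ȳ = 360450.00/6210.00 = 58.04 mm.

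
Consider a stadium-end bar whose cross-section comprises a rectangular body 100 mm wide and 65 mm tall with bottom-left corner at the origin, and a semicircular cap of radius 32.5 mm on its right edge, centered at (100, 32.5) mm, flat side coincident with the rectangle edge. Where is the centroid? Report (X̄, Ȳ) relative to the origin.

rectangular body: A = 100 × 65 = 6500.00, centroid at (50.00, 32.50).
semicircular end: A = ½π·32.5² = 1659.15, centroid at (113.79, 32.50).
ΣA = 8159.15 mm², ΣAX̄ = 513800.78 mm³, ΣAȲ = 265172.49 mm³.
X̄ = 513800.78/8159.15 = 62.97 mm; Ȳ = 265172.49/8159.15 = 32.50 mm.

X̄ = 62.97 mm, Ȳ = 32.50 mm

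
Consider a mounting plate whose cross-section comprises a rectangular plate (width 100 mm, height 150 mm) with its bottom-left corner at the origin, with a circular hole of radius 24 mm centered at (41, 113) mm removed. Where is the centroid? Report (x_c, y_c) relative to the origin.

Part | A | x̄ᵢ | ȳᵢ | A·x̄ᵢ | A·ȳᵢ
plate | 15000.00 | 50.00 | 75.00 | 750000.00 | 1125000.00
hole | -1809.56 | 41.00 | 113.00 | -74191.85 | -204479.98
Σ | 13190.44 |  |  | 675808.15 | 920520.02
x_c = 675808.15 / 13190.44 = 51.23 mm
y_c = 920520.02 / 13190.44 = 69.79 mm

x_c = 51.23 mm, y_c = 69.79 mm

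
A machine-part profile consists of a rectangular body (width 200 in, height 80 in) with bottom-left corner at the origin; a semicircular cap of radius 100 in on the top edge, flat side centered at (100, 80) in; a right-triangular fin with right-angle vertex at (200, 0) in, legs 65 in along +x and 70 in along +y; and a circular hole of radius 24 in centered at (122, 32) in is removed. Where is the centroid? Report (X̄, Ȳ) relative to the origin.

rectangular body: A = 200 × 80 = 16000.00, centroid at (100.00, 40.00).
semicircular top: A = ½π·100² = 15707.96, centroid at (100.00, 122.44).
triangular fin: A = ½·65·70 = 2275.00, centroid at (221.67, 23.33).
hole: A = −π·24² = -1809.56, centroid at (122.00, 32.00).
ΣA = 32173.41 in²
ΣAX̄ = (16000.00)(100.00) + (15707.96)(100.00) + (2275.00)(221.67) + (-1809.56)(122.00) = 3454321.99 in³
ΣAȲ = (16000.00)(40.00) + (15707.96)(122.44) + (2275.00)(23.33) + (-1809.56)(32.00) = 2558481.23 in³
X̄ = 3454321.99 / 32173.41 = 107.37 in
Ȳ = 2558481.23 / 32173.41 = 79.52 in

X̄ = 107.37 in, Ȳ = 79.52 in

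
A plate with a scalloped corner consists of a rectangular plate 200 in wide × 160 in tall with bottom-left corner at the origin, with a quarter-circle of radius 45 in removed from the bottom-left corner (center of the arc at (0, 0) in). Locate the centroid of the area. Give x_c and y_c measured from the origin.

Part | A | x̄ᵢ | ȳᵢ | A·x̄ᵢ | A·ȳᵢ
plate | 32000.00 | 100.00 | 80.00 | 3200000.00 | 2560000.00
removed quarter-circle | -1590.43 | 19.10 | 19.10 | -30375.00 | -30375.00
Σ | 30409.57 |  |  | 3169625.00 | 2529625.00
x_c = 3169625.00 / 30409.57 = 104.23 in
y_c = 2529625.00 / 30409.57 = 83.19 in

x_c = 104.23 in, y_c = 83.19 in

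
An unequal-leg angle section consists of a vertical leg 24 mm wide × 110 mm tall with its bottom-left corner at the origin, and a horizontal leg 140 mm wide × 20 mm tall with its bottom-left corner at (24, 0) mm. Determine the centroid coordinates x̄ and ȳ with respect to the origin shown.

x̄ = 54.21 mm, ȳ = 31.84 mm

Part | A | x̄ᵢ | ȳᵢ | A·x̄ᵢ | A·ȳᵢ
vertical leg | 2640.00 | 12.00 | 55.00 | 31680.00 | 145200.00
horizontal leg | 2800.00 | 94.00 | 10.00 | 263200.00 | 28000.00
Σ | 5440.00 |  |  | 294880.00 | 173200.00
x̄ = 294880.00 / 5440.00 = 54.21 mm
ȳ = 173200.00 / 5440.00 = 31.84 mm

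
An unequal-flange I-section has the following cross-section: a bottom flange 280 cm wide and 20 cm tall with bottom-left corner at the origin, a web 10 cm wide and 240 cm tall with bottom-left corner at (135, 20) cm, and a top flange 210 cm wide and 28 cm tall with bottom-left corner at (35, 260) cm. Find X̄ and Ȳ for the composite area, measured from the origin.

X̄ = 140.00 cm, Ȳ = 144.32 cm

bottom flange: A = 280 × 20 = 5600.00, centroid at (140.00, 10.00).
web: A = 10 × 240 = 2400.00, centroid at (140.00, 140.00).
top flange: A = 210 × 28 = 5880.00, centroid at (140.00, 274.00).
ΣA = 13880.00 cm², ΣAX̄ = 1943200.00 cm³, ΣAȲ = 2003120.00 cm³.
X̄ = 1943200.00/13880.00 = 140.00 cm; Ȳ = 2003120.00/13880.00 = 144.32 cm.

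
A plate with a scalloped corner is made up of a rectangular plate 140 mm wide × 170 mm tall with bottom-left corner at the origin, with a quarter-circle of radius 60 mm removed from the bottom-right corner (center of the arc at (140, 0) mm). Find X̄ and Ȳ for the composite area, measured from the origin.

X̄ = 64.00 mm, Ȳ = 93.03 mm

plate: A = 140 × 170 = 23800.00, centroid at (70.00, 85.00).
removed quarter-circle: A = −¼π·60² = -2827.43, centroid at (114.54, 25.46).
ΣA = 20972.57 mm², ΣAX̄ = 1342159.33 mm³, ΣAȲ = 1951000.00 mm³.
X̄ = 1342159.33/20972.57 = 64.00 mm; Ȳ = 1951000.00/20972.57 = 93.03 mm.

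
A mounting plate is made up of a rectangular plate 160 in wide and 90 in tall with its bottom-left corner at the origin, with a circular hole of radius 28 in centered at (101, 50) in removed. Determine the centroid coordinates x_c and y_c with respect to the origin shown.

Part | A | x̄ᵢ | ȳᵢ | A·x̄ᵢ | A·ȳᵢ
plate | 14400.00 | 80.00 | 45.00 | 1152000.00 | 648000.00
hole | -2463.01 | 101.00 | 50.00 | -248763.87 | -123150.43
Σ | 11936.99 |  |  | 903236.13 | 524849.57
x_c = 903236.13 / 11936.99 = 75.67 in
y_c = 524849.57 / 11936.99 = 43.97 in

x_c = 75.67 in, y_c = 43.97 in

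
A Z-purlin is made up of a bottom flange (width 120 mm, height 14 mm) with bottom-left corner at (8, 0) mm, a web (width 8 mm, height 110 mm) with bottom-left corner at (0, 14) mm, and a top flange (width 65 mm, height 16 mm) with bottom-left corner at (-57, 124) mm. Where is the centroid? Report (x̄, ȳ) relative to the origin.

bottom flange: A = 120 × 14 = 1680.00, centroid at (68.00, 7.00).
web: A = 8 × 110 = 880.00, centroid at (4.00, 69.00).
top flange: A = 65 × 16 = 1040.00, centroid at (-24.50, 132.00).
ΣA = 3600.00 mm², ΣAx̄ = 92280.00 mm³, ΣAȳ = 209760.00 mm³.
x̄ = 92280.00/3600.00 = 25.63 mm; ȳ = 209760.00/3600.00 = 58.27 mm.

x̄ = 25.63 mm, ȳ = 58.27 mm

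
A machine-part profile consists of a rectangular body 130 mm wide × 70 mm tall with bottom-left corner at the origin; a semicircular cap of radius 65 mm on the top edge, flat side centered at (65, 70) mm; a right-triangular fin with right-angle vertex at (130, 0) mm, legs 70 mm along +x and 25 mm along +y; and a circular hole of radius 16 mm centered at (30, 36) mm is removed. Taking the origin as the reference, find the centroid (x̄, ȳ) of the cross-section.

rectangular body: A = 130 × 70 = 9100.00, centroid at (65.00, 35.00).
semicircular top: A = ½π·65² = 6636.61, centroid at (65.00, 97.59).
triangular fin: A = ½·70·25 = 875.00, centroid at (153.33, 8.33).
hole: A = −π·16² = -804.25, centroid at (30.00, 36.00).
ΣA = 15807.37 mm²
ΣAx̄ = (9100.00)(65.00) + (6636.61)(65.00) + (875.00)(153.33) + (-804.25)(30.00) = 1132919.18 mm³
ΣAȳ = (9100.00)(35.00) + (6636.61)(97.59) + (875.00)(8.33) + (-804.25)(36.00) = 944485.10 mm³
x̄ = 1132919.18 / 15807.37 = 71.67 mm
ȳ = 944485.10 / 15807.37 = 59.75 mm

x̄ = 71.67 mm, ȳ = 59.75 mm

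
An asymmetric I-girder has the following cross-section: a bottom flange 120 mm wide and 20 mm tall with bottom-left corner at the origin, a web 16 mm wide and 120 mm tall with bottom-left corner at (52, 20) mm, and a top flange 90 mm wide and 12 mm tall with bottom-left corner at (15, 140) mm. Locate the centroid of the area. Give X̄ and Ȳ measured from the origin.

bottom flange: A = 120 × 20 = 2400.00, centroid at (60.00, 10.00).
web: A = 16 × 120 = 1920.00, centroid at (60.00, 80.00).
top flange: A = 90 × 12 = 1080.00, centroid at (60.00, 146.00).
ΣA = 5400.00 mm²
ΣAX̄ = (2400.00)(60.00) + (1920.00)(60.00) + (1080.00)(60.00) = 324000.00 mm³
ΣAȲ = (2400.00)(10.00) + (1920.00)(80.00) + (1080.00)(146.00) = 335280.00 mm³
X̄ = 324000.00 / 5400.00 = 60.00 mm
Ȳ = 335280.00 / 5400.00 = 62.09 mm

X̄ = 60.00 mm, Ȳ = 62.09 mm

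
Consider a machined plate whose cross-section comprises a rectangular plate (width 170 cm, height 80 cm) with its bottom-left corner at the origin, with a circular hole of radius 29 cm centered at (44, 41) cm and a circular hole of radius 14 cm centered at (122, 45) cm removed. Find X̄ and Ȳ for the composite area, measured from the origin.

plate: A = 170 × 80 = 13600.00, centroid at (85.00, 40.00).
hole 1: A = −π·29² = -2642.08, centroid at (44.00, 41.00).
hole 2: A = −π·14² = -615.75, centroid at (122.00, 45.00).
ΣA = 10342.17 cm², ΣAX̄ = 964626.74 cm³, ΣAȲ = 407965.90 cm³.
X̄ = 964626.74/10342.17 = 93.27 cm; Ȳ = 407965.90/10342.17 = 39.45 cm.

X̄ = 93.27 cm, Ȳ = 39.45 cm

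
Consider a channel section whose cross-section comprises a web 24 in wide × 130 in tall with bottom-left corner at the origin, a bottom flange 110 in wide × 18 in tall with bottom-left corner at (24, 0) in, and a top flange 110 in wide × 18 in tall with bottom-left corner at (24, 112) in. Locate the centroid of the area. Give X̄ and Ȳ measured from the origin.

Part | A | x̄ᵢ | ȳᵢ | A·x̄ᵢ | A·ȳᵢ
web | 3120.00 | 12.00 | 65.00 | 37440.00 | 202800.00
bottom flange | 1980.00 | 79.00 | 9.00 | 156420.00 | 17820.00
top flange | 1980.00 | 79.00 | 121.00 | 156420.00 | 239580.00
Σ | 7080.00 |  |  | 350280.00 | 460200.00
X̄ = 350280.00 / 7080.00 = 49.47 in
Ȳ = 460200.00 / 7080.00 = 65.00 in

X̄ = 49.47 in, Ȳ = 65.00 in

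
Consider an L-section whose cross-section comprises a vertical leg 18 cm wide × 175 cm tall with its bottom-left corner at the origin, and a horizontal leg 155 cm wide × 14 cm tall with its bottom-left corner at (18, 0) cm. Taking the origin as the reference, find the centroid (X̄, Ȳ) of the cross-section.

vertical leg: A = 18 × 175 = 3150.00, centroid at (9.00, 87.50).
horizontal leg: A = 155 × 14 = 2170.00, centroid at (95.50, 7.00).
ΣA = 5320.00 cm²
ΣAX̄ = (3150.00)(9.00) + (2170.00)(95.50) = 235585.00 cm³
ΣAȲ = (3150.00)(87.50) + (2170.00)(7.00) = 290815.00 cm³
X̄ = 235585.00 / 5320.00 = 44.28 cm
Ȳ = 290815.00 / 5320.00 = 54.66 cm

X̄ = 44.28 cm, Ȳ = 54.66 cm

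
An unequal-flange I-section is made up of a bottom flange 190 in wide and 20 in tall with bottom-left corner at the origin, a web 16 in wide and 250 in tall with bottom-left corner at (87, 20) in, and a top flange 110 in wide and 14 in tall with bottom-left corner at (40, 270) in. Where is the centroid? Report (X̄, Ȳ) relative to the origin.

Part | A | x̄ᵢ | ȳᵢ | A·x̄ᵢ | A·ȳᵢ
bottom flange | 3800.00 | 95.00 | 10.00 | 361000.00 | 38000.00
web | 4000.00 | 95.00 | 145.00 | 380000.00 | 580000.00
top flange | 1540.00 | 95.00 | 277.00 | 146300.00 | 426580.00
Σ | 9340.00 |  |  | 887300.00 | 1044580.00
X̄ = 887300.00 / 9340.00 = 95.00 in
Ȳ = 1044580.00 / 9340.00 = 111.84 in

X̄ = 95.00 in, Ȳ = 111.84 in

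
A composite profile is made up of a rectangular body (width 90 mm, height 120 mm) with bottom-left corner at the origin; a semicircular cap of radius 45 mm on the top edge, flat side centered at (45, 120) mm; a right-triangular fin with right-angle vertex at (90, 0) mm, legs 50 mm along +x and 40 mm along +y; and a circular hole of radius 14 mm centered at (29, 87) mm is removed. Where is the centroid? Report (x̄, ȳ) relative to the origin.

Part | A | x̄ᵢ | ȳᵢ | A·x̄ᵢ | A·ȳᵢ
rectangular body | 10800.00 | 45.00 | 60.00 | 486000.00 | 648000.00
semicircular top | 3180.86 | 45.00 | 139.10 | 143138.82 | 442453.51
triangular fin | 1000.00 | 106.67 | 13.33 | 106666.67 | 13333.33
hole | -615.75 | 29.00 | 87.00 | -17856.81 | -53570.44
Σ | 14365.11 |  |  | 717948.67 | 1050216.40
x̄ = 717948.67 / 14365.11 = 49.98 mm
ȳ = 1050216.40 / 14365.11 = 73.11 mm

x̄ = 49.98 mm, ȳ = 73.11 mm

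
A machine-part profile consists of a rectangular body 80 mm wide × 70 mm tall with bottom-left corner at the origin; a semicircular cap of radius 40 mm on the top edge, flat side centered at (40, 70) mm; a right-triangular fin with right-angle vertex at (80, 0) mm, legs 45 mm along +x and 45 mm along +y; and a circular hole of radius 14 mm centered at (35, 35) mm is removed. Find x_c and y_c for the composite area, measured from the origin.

x_c = 46.91 mm, y_c = 47.97 mm

rectangular body: A = 80 × 70 = 5600.00, centroid at (40.00, 35.00).
semicircular top: A = ½π·40² = 2513.27, centroid at (40.00, 86.98).
triangular fin: A = ½·45·45 = 1012.50, centroid at (95.00, 15.00).
hole: A = −π·14² = -615.75, centroid at (35.00, 35.00).
ΣA = 8510.02 mm²
ΣAx_c = (5600.00)(40.00) + (2513.27)(40.00) + (1012.50)(95.00) + (-615.75)(35.00) = 399167.14 mm³
ΣAy_c = (5600.00)(35.00) + (2513.27)(86.98) + (1012.50)(15.00) + (-615.75)(35.00) = 408232.03 mm³
x_c = 399167.14 / 8510.02 = 46.91 mm
y_c = 408232.03 / 8510.02 = 47.97 mm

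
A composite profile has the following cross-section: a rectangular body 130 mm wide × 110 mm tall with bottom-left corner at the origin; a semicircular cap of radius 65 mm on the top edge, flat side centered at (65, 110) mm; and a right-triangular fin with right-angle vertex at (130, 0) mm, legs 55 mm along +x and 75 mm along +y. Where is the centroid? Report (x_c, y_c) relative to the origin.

Part | A | x̄ᵢ | ȳᵢ | A·x̄ᵢ | A·ȳᵢ
rectangular body | 14300.00 | 65.00 | 55.00 | 929500.00 | 786500.00
semicircular top | 6636.61 | 65.00 | 137.59 | 431379.94 | 913110.93
triangular fin | 2062.50 | 148.33 | 25.00 | 305937.50 | 51562.50
Σ | 22999.11 |  |  | 1666817.44 | 1751173.43
x_c = 1666817.44 / 22999.11 = 72.47 mm
y_c = 1751173.43 / 22999.11 = 76.14 mm

x_c = 72.47 mm, y_c = 76.14 mm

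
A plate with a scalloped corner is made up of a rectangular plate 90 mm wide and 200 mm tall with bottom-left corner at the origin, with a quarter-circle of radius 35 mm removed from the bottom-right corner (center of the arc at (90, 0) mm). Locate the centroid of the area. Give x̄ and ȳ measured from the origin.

x̄ = 43.30 mm, ȳ = 104.81 mm

Part | A | x̄ᵢ | ȳᵢ | A·x̄ᵢ | A·ȳᵢ
plate | 18000.00 | 45.00 | 100.00 | 810000.00 | 1800000.00
removed quarter-circle | -962.11 | 75.15 | 14.85 | -72298.48 | -14291.67
Σ | 17037.89 |  |  | 737701.52 | 1785708.33
x̄ = 737701.52 / 17037.89 = 43.30 mm
ȳ = 1785708.33 / 17037.89 = 104.81 mm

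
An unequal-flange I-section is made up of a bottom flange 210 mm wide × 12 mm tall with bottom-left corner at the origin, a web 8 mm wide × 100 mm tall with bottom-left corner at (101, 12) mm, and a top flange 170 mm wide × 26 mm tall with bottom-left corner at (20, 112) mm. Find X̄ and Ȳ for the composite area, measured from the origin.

X̄ = 105.00 mm, Ȳ = 79.74 mm

bottom flange: A = 210 × 12 = 2520.00, centroid at (105.00, 6.00).
web: A = 8 × 100 = 800.00, centroid at (105.00, 62.00).
top flange: A = 170 × 26 = 4420.00, centroid at (105.00, 125.00).
ΣA = 7740.00 mm²
ΣAX̄ = (2520.00)(105.00) + (800.00)(105.00) + (4420.00)(105.00) = 812700.00 mm³
ΣAȲ = (2520.00)(6.00) + (800.00)(62.00) + (4420.00)(125.00) = 617220.00 mm³
X̄ = 812700.00 / 7740.00 = 105.00 mm
Ȳ = 617220.00 / 7740.00 = 79.74 mm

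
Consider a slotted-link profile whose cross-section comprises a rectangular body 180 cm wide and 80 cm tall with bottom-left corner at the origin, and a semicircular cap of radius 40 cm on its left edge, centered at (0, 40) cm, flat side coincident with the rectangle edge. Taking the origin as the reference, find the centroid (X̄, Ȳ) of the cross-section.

rectangular body: A = 180 × 80 = 14400.00, centroid at (90.00, 40.00).
semicircular end: A = ½π·40² = 2513.27, centroid at (-16.98, 40.00).
ΣA = 16913.27 cm², ΣAX̄ = 1253333.33 cm³, ΣAȲ = 676530.96 cm³.
X̄ = 1253333.33/16913.27 = 74.10 cm; Ȳ = 676530.96/16913.27 = 40.00 cm.

X̄ = 74.10 cm, Ȳ = 40.00 cm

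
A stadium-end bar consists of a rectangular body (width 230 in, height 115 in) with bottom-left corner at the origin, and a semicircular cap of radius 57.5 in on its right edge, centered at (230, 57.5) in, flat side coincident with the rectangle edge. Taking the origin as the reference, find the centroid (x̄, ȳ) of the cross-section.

rectangular body: A = 230 × 115 = 26450.00, centroid at (115.00, 57.50).
semicircular end: A = ½π·57.5² = 5193.45, centroid at (254.40, 57.50).
ΣA = 31643.45 in², ΣAx̄ = 4362982.02 in³, ΣAȳ = 1819498.11 in³.
x̄ = 4362982.02/31643.45 = 137.88 in; ȳ = 1819498.11/31643.45 = 57.50 in.

x̄ = 137.88 in, ȳ = 57.50 in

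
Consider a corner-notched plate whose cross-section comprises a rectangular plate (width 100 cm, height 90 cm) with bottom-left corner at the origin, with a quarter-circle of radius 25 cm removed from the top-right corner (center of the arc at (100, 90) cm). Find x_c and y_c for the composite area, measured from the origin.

x_c = 47.73 cm, y_c = 43.02 cm

plate: A = 100 × 90 = 9000.00, centroid at (50.00, 45.00).
removed quarter-circle: A = −¼π·25² = -490.87, centroid at (89.39, 79.39).
ΣA = 8509.13 cm²
ΣAx_c = (9000.00)(50.00) + (-490.87)(89.39) = 406120.95 cm³
ΣAy_c = (9000.00)(45.00) + (-490.87)(79.39) = 366029.69 cm³
x_c = 406120.95 / 8509.13 = 47.73 cm
y_c = 366029.69 / 8509.13 = 43.02 cm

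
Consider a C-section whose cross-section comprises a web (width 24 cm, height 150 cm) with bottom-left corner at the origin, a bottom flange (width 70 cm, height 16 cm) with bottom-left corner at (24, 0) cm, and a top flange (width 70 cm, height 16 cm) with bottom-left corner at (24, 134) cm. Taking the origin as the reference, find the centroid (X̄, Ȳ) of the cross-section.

X̄ = 30.03 cm, Ȳ = 75.00 cm

web: A = 24 × 150 = 3600.00, centroid at (12.00, 75.00).
bottom flange: A = 70 × 16 = 1120.00, centroid at (59.00, 8.00).
top flange: A = 70 × 16 = 1120.00, centroid at (59.00, 142.00).
ΣA = 5840.00 cm², ΣAX̄ = 175360.00 cm³, ΣAȲ = 438000.00 cm³.
X̄ = 175360.00/5840.00 = 30.03 cm; Ȳ = 438000.00/5840.00 = 75.00 cm.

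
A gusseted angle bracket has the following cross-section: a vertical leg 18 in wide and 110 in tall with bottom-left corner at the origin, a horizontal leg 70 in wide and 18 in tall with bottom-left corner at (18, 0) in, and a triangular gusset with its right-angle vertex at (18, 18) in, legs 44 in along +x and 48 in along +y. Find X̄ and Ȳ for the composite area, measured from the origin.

X̄ = 27.72 in, Ȳ = 36.35 in

vertical leg: A = 18 × 110 = 1980.00, centroid at (9.00, 55.00).
horizontal leg: A = 70 × 18 = 1260.00, centroid at (53.00, 9.00).
gusset: A = ½·44·48 = 1056.00, centroid at (32.67, 34.00).
ΣA = 4296.00 in²
ΣAX̄ = (1980.00)(9.00) + (1260.00)(53.00) + (1056.00)(32.67) = 119096.00 in³
ΣAȲ = (1980.00)(55.00) + (1260.00)(9.00) + (1056.00)(34.00) = 156144.00 in³
X̄ = 119096.00 / 4296.00 = 27.72 in
Ȳ = 156144.00 / 4296.00 = 36.35 in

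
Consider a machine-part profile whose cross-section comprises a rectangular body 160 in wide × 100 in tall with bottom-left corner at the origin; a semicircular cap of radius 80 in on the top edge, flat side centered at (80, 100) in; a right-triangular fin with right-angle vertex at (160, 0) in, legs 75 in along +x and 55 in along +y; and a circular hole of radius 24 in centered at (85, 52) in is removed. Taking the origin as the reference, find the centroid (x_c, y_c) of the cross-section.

x_c = 87.89 in, y_c = 79.46 in

rectangular body: A = 160 × 100 = 16000.00, centroid at (80.00, 50.00).
semicircular top: A = ½π·80² = 10053.10, centroid at (80.00, 133.95).
triangular fin: A = ½·75·55 = 2062.50, centroid at (185.00, 18.33).
hole: A = −π·24² = -1809.56, centroid at (85.00, 52.00).
ΣA = 26306.04 in²
ΣAx_c = (16000.00)(80.00) + (10053.10)(80.00) + (2062.50)(185.00) + (-1809.56)(85.00) = 2311997.84 in³
ΣAy_c = (16000.00)(50.00) + (10053.10)(133.95) + (2062.50)(18.33) + (-1809.56)(52.00) = 2090358.50 in³
x_c = 2311997.84 / 26306.04 = 87.89 in
y_c = 2090358.50 / 26306.04 = 79.46 in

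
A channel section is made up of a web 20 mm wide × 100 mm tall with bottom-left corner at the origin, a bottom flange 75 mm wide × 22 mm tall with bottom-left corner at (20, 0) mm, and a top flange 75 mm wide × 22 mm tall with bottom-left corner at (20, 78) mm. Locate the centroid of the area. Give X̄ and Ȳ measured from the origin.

X̄ = 39.58 mm, Ȳ = 50.00 mm

web: A = 20 × 100 = 2000.00, centroid at (10.00, 50.00).
bottom flange: A = 75 × 22 = 1650.00, centroid at (57.50, 11.00).
top flange: A = 75 × 22 = 1650.00, centroid at (57.50, 89.00).
ΣA = 5300.00 mm², ΣAX̄ = 209750.00 mm³, ΣAȲ = 265000.00 mm³.
X̄ = 209750.00/5300.00 = 39.58 mm; Ȳ = 265000.00/5300.00 = 50.00 mm.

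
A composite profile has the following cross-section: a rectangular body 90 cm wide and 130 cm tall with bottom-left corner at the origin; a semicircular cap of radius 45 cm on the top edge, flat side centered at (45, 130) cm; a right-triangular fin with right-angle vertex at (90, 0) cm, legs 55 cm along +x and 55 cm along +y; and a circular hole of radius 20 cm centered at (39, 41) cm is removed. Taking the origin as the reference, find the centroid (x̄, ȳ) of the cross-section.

rectangular body: A = 90 × 130 = 11700.00, centroid at (45.00, 65.00).
semicircular top: A = ½π·45² = 3180.86, centroid at (45.00, 149.10).
triangular fin: A = ½·55·55 = 1512.50, centroid at (108.33, 18.33).
hole: A = −π·20² = -1256.64, centroid at (39.00, 41.00).
ΣA = 15136.73 cm², ΣAx̄ = 784484.14 cm³, ΣAȳ = 1210969.18 cm³.
x̄ = 784484.14/15136.73 = 51.83 cm; ȳ = 1210969.18/15136.73 = 80.00 cm.

x̄ = 51.83 cm, ȳ = 80.00 cm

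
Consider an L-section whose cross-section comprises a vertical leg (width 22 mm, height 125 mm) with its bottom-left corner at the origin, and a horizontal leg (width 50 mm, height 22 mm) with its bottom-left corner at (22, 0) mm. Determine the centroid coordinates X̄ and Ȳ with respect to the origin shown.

X̄ = 21.29 mm, Ȳ = 47.79 mm

vertical leg: A = 22 × 125 = 2750.00, centroid at (11.00, 62.50).
horizontal leg: A = 50 × 22 = 1100.00, centroid at (47.00, 11.00).
ΣA = 3850.00 mm², ΣAX̄ = 81950.00 mm³, ΣAȲ = 183975.00 mm³.
X̄ = 81950.00/3850.00 = 21.29 mm; Ȳ = 183975.00/3850.00 = 47.79 mm.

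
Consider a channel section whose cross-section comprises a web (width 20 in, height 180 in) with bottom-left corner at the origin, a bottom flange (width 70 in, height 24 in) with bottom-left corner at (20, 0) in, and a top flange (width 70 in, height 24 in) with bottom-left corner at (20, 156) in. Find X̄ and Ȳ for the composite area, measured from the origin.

X̄ = 31.72 in, Ȳ = 90.00 in

web: A = 20 × 180 = 3600.00, centroid at (10.00, 90.00).
bottom flange: A = 70 × 24 = 1680.00, centroid at (55.00, 12.00).
top flange: A = 70 × 24 = 1680.00, centroid at (55.00, 168.00).
ΣA = 6960.00 in², ΣAX̄ = 220800.00 in³, ΣAȲ = 626400.00 in³.
X̄ = 220800.00/6960.00 = 31.72 in; Ȳ = 626400.00/6960.00 = 90.00 in.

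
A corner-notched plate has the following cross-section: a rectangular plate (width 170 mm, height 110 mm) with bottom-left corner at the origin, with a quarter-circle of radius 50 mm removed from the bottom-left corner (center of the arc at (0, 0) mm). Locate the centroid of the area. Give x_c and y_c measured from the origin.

Part | A | x̄ᵢ | ȳᵢ | A·x̄ᵢ | A·ȳᵢ
plate | 18700.00 | 85.00 | 55.00 | 1589500.00 | 1028500.00
removed quarter-circle | -1963.50 | 21.22 | 21.22 | -41666.67 | -41666.67
Σ | 16736.50 |  |  | 1547833.33 | 986833.33
x_c = 1547833.33 / 16736.50 = 92.48 mm
y_c = 986833.33 / 16736.50 = 58.96 mm

x_c = 92.48 mm, y_c = 58.96 mm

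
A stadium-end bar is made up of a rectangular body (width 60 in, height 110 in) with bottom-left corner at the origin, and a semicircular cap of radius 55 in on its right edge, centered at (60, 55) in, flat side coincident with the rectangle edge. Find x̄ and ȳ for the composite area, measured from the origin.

rectangular body: A = 60 × 110 = 6600.00, centroid at (30.00, 55.00).
semicircular end: A = ½π·55² = 4751.66, centroid at (83.34, 55.00).
ΣA = 11351.66 in²
ΣAx̄ = (6600.00)(30.00) + (4751.66)(83.34) = 594016.20 in³
ΣAȳ = (6600.00)(55.00) + (4751.66)(55.00) = 624341.24 in³
x̄ = 594016.20 / 11351.66 = 52.33 in
ȳ = 624341.24 / 11351.66 = 55.00 in

x̄ = 52.33 in, ȳ = 55.00 in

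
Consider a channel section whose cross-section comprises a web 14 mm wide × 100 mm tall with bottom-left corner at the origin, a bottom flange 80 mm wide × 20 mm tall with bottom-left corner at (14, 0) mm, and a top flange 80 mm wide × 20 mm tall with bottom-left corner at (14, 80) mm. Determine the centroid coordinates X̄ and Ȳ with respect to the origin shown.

X̄ = 39.70 mm, Ȳ = 50.00 mm

web: A = 14 × 100 = 1400.00, centroid at (7.00, 50.00).
bottom flange: A = 80 × 20 = 1600.00, centroid at (54.00, 10.00).
top flange: A = 80 × 20 = 1600.00, centroid at (54.00, 90.00).
ΣA = 4600.00 mm²
ΣAX̄ = (1400.00)(7.00) + (1600.00)(54.00) + (1600.00)(54.00) = 182600.00 mm³
ΣAȲ = (1400.00)(50.00) + (1600.00)(10.00) + (1600.00)(90.00) = 230000.00 mm³
X̄ = 182600.00 / 4600.00 = 39.70 mm
Ȳ = 230000.00 / 4600.00 = 50.00 mm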